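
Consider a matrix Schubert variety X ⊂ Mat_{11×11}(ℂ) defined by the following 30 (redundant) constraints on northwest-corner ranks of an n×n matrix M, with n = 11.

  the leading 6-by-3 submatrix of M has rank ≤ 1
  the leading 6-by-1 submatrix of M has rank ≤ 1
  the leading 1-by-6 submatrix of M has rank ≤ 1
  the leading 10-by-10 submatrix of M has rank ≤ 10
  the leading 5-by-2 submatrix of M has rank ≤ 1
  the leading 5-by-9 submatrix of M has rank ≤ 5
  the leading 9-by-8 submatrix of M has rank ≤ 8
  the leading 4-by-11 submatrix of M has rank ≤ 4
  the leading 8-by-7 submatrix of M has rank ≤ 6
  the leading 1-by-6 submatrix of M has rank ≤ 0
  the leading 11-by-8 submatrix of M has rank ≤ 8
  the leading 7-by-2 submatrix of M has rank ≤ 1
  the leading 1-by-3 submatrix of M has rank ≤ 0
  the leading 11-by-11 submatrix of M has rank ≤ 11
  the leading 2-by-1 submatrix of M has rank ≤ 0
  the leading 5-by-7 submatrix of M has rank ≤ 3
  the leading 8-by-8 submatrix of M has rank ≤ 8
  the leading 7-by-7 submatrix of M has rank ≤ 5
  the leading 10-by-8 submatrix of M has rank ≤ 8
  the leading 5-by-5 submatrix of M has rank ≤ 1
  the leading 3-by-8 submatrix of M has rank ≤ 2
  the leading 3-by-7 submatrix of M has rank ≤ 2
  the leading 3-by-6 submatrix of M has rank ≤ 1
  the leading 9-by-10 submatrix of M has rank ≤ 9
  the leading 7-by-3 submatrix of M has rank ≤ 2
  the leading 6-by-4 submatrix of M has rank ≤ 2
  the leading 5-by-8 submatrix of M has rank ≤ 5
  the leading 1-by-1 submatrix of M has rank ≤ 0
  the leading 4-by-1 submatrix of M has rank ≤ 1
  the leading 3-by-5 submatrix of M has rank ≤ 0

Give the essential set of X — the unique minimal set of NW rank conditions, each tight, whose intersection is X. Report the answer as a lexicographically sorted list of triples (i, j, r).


Recovering R(i,j) via the rank-extension bound from the 30 conditions:

  i=1: 0 0 0 0 0 0 1 1 1 1 1
  i=2: 0 0 0 0 0 1 2 2 2 2 2
  i=3: 0 0 0 0 0 1 2 2 3 3 3
  i=4: 1 1 1 1 1 2 3 3 4 4 4
  i=5: 1 1 1 1 1 2 3 4 5 5 5
  i=6: 1 1 1 2 2 3 4 5 6 6 6
  i=7: 1 1 2 3 3 4 5 6 7 7 7
  i=8: 1 2 3 4 4 5 6 7 8 8 8
  i=9: 1 2 3 4 5 6 7 8 9 9 9
  i=10: 1 2 3 4 5 6 7 8 9 10 10
  i=11: 1 2 3 4 5 6 7 8 9 10 11

the unique w with this rank table is (7, 6, 9, 1, 8, 4, 3, 2, 5, 10, 11).

6 SE-corners of the 24-cell Rothe diagram give Ess(w):

[(1, 6, 0), (3, 5, 0), (3, 8, 2), (5, 5, 1), (6, 3, 1), (7, 2, 1)]


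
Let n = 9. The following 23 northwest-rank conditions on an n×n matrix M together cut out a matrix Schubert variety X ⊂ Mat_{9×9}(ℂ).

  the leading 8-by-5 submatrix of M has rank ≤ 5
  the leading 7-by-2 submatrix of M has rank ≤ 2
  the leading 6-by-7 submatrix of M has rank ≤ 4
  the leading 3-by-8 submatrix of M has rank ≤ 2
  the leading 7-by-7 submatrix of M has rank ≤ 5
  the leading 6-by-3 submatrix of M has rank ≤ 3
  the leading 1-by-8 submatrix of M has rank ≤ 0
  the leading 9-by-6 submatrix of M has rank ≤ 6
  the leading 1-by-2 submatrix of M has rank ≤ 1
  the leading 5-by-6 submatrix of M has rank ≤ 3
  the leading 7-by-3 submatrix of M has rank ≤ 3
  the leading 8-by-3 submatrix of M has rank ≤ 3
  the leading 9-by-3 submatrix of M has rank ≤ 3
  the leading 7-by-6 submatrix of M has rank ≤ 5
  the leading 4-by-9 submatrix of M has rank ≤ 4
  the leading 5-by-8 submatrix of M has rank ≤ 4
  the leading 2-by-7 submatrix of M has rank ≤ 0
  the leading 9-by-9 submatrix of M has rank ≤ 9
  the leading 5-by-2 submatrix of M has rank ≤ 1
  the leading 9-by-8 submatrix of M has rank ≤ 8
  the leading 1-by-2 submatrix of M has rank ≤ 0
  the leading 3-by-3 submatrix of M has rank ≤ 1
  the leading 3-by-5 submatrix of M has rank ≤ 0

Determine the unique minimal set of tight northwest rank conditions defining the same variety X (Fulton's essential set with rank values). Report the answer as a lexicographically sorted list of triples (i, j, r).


Reconstructing r_w from the 23 given conditions:

  i=1: 0, 0, 0, 0, 0, 0, 0, 0, 1
  i=2: 0, 0, 0, 0, 0, 0, 0, 1, 2
  i=3: 0, 0, 0, 0, 0, 1, 1, 2, 3
  i=4: 1, 1, 1, 1, 1, 2, 2, 3, 4
  i=5: 1, 1, 2, 2, 2, 3, 3, 4, 5
  i=6: 1, 2, 3, 3, 3, 4, 4, 5, 6
  i=7: 1, 2, 3, 4, 4, 5, 5, 6, 7
  i=8: 1, 2, 3, 4, 5, 6, 6, 7, 8
  i=9: 1, 2, 3, 4, 5, 6, 7, 8, 9

second differences of R give the permutation w = (9, 8, 6, 1, 3, 2, 4, 5, 7).

Rothe diagram D(w) (21 cells), 4 SE-corners (essential conditions):

[(1, 8, 0), (2, 7, 0), (3, 5, 0), (5, 2, 1)]


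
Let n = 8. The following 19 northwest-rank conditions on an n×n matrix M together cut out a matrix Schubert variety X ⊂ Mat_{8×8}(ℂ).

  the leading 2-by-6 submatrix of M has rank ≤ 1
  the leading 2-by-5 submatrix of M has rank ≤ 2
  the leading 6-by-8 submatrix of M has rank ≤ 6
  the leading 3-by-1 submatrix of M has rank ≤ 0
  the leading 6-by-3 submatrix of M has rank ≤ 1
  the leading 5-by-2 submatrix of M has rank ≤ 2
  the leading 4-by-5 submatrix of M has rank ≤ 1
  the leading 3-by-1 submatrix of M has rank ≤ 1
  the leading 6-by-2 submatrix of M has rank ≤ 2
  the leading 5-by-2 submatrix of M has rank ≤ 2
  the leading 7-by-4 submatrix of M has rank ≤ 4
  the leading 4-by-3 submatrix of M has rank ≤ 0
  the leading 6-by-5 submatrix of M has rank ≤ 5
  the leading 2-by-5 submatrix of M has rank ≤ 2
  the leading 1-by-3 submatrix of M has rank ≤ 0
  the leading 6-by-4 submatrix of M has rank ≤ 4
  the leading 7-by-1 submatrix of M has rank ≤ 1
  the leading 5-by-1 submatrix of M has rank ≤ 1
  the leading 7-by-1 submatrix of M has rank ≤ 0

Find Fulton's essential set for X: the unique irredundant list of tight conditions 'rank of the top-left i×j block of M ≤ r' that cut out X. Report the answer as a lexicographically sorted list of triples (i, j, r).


Computing R[i][j] = min implied NW-rank bound (n=8, 19 conditions):

  0  0  0  1  1  1  1  1
  0  0  0  1  1  1  2  2
  0  0  0  1  1  2  3  3
  0  0  0  1  1  2  3  4
  0  1  1  2  2  3  4  5
  0  1  1  2  3  4  5  6
  0  1  2  3  4  5  6  7
  1  2  3  4  5  6  7  8

giving w = (4, 7, 6, 8, 2, 5, 3, 1) via Δ²R.

5 SE-corners of the 20-cell Rothe diagram give Ess(w):

[(2, 6, 1), (4, 3, 0), (4, 5, 1), (6, 3, 1), (7, 1, 0)]


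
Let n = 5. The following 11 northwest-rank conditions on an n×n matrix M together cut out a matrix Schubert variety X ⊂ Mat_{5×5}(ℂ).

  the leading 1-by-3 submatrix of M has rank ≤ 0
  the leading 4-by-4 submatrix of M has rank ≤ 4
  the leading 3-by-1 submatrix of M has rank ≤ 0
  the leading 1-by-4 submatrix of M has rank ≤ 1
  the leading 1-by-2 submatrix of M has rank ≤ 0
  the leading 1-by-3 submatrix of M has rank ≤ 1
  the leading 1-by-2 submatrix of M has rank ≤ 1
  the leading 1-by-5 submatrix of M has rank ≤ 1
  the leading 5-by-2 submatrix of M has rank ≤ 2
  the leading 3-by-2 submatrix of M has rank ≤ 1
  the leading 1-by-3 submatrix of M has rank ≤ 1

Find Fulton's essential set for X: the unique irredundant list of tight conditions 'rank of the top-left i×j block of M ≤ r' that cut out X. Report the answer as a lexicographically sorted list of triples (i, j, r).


The tightest implied rank at each (i,j), from the 11 conditions:

  i=1: 0, 0, 0, 1, 1
  i=2: 0, 1, 1, 2, 2
  i=3: 0, 1, 2, 3, 3
  i=4: 1, 2, 3, 4, 4
  i=5: 1, 2, 3, 4, 5

hence w(1..5) = (4, 2, 3, 1, 5).

D(w) has 5 cells with 2 SE-corners; essential set:

[(1, 3, 0), (3, 1, 0)]


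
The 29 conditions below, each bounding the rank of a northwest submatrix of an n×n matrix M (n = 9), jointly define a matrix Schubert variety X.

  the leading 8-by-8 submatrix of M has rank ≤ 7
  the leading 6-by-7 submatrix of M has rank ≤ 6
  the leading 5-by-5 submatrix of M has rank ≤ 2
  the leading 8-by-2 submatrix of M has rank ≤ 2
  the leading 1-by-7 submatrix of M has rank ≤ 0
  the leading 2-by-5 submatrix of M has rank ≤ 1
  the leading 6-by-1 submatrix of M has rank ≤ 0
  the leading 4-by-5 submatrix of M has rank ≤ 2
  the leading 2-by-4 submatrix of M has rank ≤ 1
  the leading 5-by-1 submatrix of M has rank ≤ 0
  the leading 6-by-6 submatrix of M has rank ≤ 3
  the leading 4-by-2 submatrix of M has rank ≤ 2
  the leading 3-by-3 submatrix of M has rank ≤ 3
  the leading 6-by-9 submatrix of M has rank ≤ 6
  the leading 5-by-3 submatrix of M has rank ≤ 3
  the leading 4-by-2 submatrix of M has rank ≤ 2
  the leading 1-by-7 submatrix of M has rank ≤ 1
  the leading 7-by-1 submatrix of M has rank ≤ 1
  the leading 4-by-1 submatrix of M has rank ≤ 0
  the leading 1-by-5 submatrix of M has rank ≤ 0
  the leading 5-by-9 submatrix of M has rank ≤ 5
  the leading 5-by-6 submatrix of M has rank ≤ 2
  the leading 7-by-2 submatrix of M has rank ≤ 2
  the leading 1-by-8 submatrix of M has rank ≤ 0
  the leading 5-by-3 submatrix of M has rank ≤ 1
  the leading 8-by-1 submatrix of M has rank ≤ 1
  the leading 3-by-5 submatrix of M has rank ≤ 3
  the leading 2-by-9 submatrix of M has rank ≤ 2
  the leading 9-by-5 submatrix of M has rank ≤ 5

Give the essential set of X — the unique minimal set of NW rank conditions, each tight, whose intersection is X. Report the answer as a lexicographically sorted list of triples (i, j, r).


Reconstructing r_w from the 29 given conditions:

  row 1: 0, 0, 0, 0, 0, 0, 0, 0, 1
  row 2: 0, 1, 1, 1, 1, 1, 1, 1, 2
  row 3: 0, 1, 1, 2, 2, 2, 2, 2, 3
  row 4: 0, 1, 1, 2, 2, 2, 3, 3, 4
  row 5: 0, 1, 1, 2, 2, 2, 3, 4, 5
  row 6: 0, 1, 2, 3, 3, 3, 4, 5, 6
  row 7: 1, 2, 3, 4, 4, 4, 5, 6, 7
  row 8: 1, 2, 3, 4, 5, 5, 6, 7, 8
  row 9: 1, 2, 3, 4, 5, 6, 7, 8, 9

giving w = (9, 2, 4, 7, 8, 3, 1, 5, 6) via Δ²R.

4 SE-corners of the 20-cell Rothe diagram give Ess(w):

[(1, 8, 0), (5, 3, 1), (5, 6, 2), (6, 1, 0)]


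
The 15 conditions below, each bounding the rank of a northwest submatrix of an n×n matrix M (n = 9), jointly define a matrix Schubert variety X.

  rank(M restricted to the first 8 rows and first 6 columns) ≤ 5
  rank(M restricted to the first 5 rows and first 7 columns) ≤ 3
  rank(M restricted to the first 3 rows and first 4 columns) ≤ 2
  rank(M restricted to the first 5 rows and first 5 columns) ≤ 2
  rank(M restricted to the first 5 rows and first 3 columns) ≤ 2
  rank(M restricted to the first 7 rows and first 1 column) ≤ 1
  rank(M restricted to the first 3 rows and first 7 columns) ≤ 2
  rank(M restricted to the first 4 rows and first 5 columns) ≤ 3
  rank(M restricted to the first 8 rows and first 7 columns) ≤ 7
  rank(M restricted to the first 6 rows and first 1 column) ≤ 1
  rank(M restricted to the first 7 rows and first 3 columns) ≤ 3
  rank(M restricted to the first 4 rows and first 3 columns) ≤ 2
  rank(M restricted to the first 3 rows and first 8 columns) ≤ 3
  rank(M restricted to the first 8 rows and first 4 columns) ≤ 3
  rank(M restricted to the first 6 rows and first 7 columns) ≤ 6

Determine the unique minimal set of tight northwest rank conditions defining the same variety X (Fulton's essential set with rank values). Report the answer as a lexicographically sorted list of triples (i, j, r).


Computing R[i][j] = min implied NW-rank bound (n=9, 15 conditions):

  row 1: 1  1  1  1  1  1  1  1  1
  row 2: 1  2  2  2  2  2  2  2  2
  row 3: 1  2  2  2  2  2  2  3  3
  row 4: 1  2  2  2  2  3  3  4  4
  row 5: 1  2  2  2  2  3  3  4  5
  row 6: 1  2  3  3  3  4  4  5  6
  row 7: 1  2  3  3  4  5  5  6  7
  row 8: 1  2  3  3  4  5  6  7  8
  row 9: 1  2  3  4  5  6  7  8  9

second differences of R give the permutation w = (1, 2, 8, 6, 9, 3, 5, 7, 4).

ℓ(w)=14; the 4 essential cells (i,j,r):

[(3, 7, 2), (5, 5, 2), (5, 7, 3), (8, 4, 3)]


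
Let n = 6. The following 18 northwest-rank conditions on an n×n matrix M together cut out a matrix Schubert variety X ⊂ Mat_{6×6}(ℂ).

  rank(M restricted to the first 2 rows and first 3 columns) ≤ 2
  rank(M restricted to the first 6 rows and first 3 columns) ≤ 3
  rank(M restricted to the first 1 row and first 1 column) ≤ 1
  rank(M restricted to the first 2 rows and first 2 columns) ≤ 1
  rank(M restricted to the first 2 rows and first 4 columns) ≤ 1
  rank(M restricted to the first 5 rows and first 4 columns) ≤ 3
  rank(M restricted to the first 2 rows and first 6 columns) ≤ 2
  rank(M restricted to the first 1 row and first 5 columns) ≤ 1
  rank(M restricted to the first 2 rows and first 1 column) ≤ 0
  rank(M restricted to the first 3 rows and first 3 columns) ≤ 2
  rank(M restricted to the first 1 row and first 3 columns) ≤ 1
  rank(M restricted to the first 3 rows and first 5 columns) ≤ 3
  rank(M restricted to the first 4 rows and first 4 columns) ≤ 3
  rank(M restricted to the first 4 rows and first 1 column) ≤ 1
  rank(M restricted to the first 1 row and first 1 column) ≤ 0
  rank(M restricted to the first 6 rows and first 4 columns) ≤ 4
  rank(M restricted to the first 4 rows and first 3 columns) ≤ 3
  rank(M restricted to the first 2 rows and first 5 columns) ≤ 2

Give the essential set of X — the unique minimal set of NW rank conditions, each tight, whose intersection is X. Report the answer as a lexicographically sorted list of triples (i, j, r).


Recovering R(i,j) via the rank-extension bound from the 18 conditions:

  i=1: 0, 1, 1, 1, 1, 1
  i=2: 0, 1, 1, 1, 2, 2
  i=3: 1, 2, 2, 2, 3, 3
  i=4: 1, 2, 3, 3, 4, 4
  i=5: 1, 2, 3, 3, 4, 5
  i=6: 1, 2, 3, 4, 5, 6

reading off 1-entries of Δ²R: w = (2, 5, 1, 3, 6, 4).

D(w) has 5 cells with 3 SE-corners; essential set:

[(2, 1, 0), (2, 4, 1), (5, 4, 3)]


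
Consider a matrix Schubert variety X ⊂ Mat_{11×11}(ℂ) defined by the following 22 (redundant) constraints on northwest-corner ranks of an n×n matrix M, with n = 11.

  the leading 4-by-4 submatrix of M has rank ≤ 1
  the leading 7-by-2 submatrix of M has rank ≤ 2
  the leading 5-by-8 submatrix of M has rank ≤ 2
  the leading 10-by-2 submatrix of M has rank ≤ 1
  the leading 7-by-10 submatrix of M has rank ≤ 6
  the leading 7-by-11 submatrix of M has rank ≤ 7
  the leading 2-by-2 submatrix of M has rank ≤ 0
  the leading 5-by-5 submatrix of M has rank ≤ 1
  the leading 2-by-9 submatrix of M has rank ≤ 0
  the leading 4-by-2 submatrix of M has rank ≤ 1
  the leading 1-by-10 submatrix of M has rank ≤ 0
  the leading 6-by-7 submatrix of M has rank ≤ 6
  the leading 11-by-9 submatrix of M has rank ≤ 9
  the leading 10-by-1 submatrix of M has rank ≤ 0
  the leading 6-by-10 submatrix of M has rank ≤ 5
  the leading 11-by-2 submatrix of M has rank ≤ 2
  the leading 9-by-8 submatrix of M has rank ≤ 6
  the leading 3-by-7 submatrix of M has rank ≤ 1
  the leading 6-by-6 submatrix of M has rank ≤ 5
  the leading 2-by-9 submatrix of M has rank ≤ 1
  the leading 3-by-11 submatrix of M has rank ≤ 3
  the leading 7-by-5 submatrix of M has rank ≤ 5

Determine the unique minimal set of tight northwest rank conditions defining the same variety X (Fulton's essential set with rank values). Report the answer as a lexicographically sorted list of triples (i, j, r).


The tightest implied rank at each (i,j), from the 22 conditions:

  0 0 0 0 0 0 0 0 0 0 1
  0 0 0 0 0 0 0 0 0 1 2
  0 1 1 1 1 1 1 1 1 2 3
  0 1 1 1 1 2 2 2 2 3 4
  0 1 1 1 1 2 2 2 3 4 5
  0 1 2 2 2 3 3 3 4 5 6
  0 1 2 3 3 4 4 4 5 6 7
  0 1 2 3 4 5 5 5 6 7 8
  0 1 2 3 4 5 6 6 7 8 9
  0 1 2 3 4 5 6 7 8 9 10
  1 2 3 4 5 6 7 8 9 10 11

hence w(1..11) = (11, 10, 2, 6, 9, 3, 4, 5, 7, 8, 1).

ℓ(w)=35; the 5 essential cells (i,j,r):

[(1, 10, 0), (2, 9, 0), (5, 5, 1), (5, 8, 2), (10, 1, 0)]


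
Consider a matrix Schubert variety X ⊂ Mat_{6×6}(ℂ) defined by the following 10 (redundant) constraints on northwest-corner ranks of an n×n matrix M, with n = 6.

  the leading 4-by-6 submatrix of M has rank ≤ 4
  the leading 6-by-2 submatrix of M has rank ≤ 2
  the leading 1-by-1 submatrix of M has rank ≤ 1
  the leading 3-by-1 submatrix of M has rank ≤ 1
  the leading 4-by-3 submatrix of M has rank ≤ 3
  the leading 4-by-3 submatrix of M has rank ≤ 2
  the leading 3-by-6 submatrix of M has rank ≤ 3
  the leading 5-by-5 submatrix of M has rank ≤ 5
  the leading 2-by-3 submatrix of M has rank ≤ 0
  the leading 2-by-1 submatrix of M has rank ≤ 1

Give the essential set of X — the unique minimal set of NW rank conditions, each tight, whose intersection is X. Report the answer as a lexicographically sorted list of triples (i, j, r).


Recovering R(i,j) via the rank-extension bound from the 10 conditions:

  row 1: 0 0 0 1 1 1
  row 2: 0 0 0 1 2 2
  row 3: 1 1 1 2 3 3
  row 4: 1 2 2 3 4 4
  row 5: 1 2 3 4 5 5
  row 6: 1 2 3 4 5 6

so w = (4, 5, 1, 2, 3, 6).

ℓ(w)=6; the 1 essential cell (i,j,r):

[(2, 3, 0)]


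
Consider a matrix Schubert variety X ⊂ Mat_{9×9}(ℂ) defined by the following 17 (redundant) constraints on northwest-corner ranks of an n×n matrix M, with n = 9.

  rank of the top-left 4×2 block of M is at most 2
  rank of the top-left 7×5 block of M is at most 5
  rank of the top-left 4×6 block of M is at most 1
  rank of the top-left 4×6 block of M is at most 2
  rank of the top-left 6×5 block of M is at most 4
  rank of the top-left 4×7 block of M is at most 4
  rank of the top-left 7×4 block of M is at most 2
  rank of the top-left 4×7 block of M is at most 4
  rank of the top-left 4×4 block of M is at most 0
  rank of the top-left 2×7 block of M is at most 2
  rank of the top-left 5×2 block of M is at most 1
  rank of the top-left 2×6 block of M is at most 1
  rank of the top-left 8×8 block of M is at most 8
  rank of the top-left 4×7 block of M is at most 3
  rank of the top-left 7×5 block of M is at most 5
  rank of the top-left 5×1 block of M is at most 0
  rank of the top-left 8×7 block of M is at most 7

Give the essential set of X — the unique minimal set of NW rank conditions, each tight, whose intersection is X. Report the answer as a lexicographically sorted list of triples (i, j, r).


Propagating the 17 rank bounds to every northwest block:

  R[1]: 0 | 0 | 0 | 0 | 1 | 1 | 1 | 1 | 1
  R[2]: 0 | 0 | 0 | 0 | 1 | 1 | 2 | 2 | 2
  R[3]: 0 | 0 | 0 | 0 | 1 | 1 | 2 | 3 | 3
  R[4]: 0 | 0 | 0 | 0 | 1 | 1 | 2 | 3 | 4
  R[5]: 0 | 1 | 1 | 1 | 2 | 2 | 3 | 4 | 5
  R[6]: 1 | 2 | 2 | 2 | 3 | 3 | 4 | 5 | 6
  R[7]: 1 | 2 | 2 | 2 | 3 | 4 | 5 | 6 | 7
  R[8]: 1 | 2 | 3 | 3 | 4 | 5 | 6 | 7 | 8
  R[9]: 1 | 2 | 3 | 4 | 5 | 6 | 7 | 8 | 9

the unique w with this rank table is (5, 7, 8, 9, 2, 1, 6, 3, 4).

4 SE-corners of the 22-cell Rothe diagram give Ess(w):

[(4, 4, 0), (4, 6, 1), (5, 1, 0), (7, 4, 2)]


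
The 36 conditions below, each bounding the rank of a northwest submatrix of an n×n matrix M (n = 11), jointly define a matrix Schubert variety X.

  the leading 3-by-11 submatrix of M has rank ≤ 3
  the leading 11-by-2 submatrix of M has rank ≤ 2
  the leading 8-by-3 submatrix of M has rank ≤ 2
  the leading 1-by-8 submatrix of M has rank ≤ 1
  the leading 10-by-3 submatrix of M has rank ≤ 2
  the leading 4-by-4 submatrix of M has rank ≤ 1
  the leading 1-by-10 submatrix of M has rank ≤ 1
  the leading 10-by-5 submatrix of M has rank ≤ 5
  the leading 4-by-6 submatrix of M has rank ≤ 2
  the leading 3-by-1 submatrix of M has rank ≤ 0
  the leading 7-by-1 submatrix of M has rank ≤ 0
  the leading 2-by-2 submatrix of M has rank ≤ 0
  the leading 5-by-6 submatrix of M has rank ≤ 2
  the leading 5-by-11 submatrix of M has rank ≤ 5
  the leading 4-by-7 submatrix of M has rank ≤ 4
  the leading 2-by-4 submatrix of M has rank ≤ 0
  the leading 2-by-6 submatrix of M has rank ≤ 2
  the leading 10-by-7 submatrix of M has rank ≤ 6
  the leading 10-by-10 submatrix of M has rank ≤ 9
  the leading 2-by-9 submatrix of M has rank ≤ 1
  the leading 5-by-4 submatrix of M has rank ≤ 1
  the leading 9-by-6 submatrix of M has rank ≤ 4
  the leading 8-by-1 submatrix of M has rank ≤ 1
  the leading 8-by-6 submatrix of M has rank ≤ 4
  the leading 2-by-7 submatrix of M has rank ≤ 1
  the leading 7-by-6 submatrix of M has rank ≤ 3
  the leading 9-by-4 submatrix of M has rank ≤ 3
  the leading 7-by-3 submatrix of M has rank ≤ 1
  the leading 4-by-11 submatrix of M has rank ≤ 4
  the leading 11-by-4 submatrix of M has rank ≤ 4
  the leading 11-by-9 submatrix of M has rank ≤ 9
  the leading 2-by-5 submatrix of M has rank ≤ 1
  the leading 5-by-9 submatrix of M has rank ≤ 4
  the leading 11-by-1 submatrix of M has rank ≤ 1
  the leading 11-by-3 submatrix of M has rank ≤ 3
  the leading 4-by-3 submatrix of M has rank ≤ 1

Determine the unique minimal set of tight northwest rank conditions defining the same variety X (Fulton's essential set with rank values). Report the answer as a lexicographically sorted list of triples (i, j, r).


The tightest implied rank at each (i,j), from the 36 conditions:

  row 1: 0  0  0  0  1  1  1  1  1  1  1
  row 2: 0  0  0  0  1  1  1  1  1  2  2
  row 3: 0  1  1  1  2  2  2  2  2  3  3
  row 4: 0  1  1  1  2  2  3  3  3  4  4
  row 5: 0  1  1  1  2  2  3  4  4  5  5
  row 6: 0  1  1  2  3  3  4  5  5  6  6
  row 7: 0  1  1  2  3  3  4  5  6  7  7
  row 8: 1  2  2  3  4  4  5  6  7  8  8
  row 9: 1  2  2  3  4  4  5  6  7  8  9
  row 10: 1  2  2  3  4  5  6  7  8  9  10
  row 11: 1  2  3  4  5  6  7  8  9  10  11

giving w = (5, 10, 2, 7, 8, 4, 9, 1, 11, 6, 3) via Δ²R.

9 SE-corners of the 29-cell Rothe diagram give Ess(w):

[(2, 4, 0), (2, 9, 1), (5, 4, 1), (5, 6, 2), (7, 1, 0), (7, 3, 1), (7, 6, 3), (9, 6, 4), (10, 3, 2)]


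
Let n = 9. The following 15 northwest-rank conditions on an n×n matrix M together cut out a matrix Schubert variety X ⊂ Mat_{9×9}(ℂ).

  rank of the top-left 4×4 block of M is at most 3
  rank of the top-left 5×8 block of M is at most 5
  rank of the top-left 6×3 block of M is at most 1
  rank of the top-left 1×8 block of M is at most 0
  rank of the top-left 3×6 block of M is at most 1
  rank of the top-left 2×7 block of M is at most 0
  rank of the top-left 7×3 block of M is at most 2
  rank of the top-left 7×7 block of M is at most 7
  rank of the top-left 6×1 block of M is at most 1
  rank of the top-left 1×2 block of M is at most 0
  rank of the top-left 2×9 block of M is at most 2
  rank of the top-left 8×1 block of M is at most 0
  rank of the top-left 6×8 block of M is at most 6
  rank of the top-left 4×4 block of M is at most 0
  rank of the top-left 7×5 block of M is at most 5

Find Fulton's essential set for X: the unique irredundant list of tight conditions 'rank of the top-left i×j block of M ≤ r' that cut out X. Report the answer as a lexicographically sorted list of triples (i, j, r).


Recovering R(i,j) via the rank-extension bound from the 15 conditions:

  row 1: 0 0 0 0 0 0 0 0 1
  row 2: 0 0 0 0 0 0 0 1 2
  row 3: 0 0 0 0 1 1 1 2 3
  row 4: 0 0 0 0 1 2 2 3 4
  row 5: 0 1 1 1 2 3 3 4 5
  row 6: 0 1 1 2 3 4 4 5 6
  row 7: 0 1 2 3 4 5 5 6 7
  row 8: 0 1 2 3 4 5 6 7 8
  row 9: 1 2 3 4 5 6 7 8 9

second differences of R give the permutation w = (9, 8, 5, 6, 2, 4, 3, 7, 1).

Rothe diagram D(w) (28 cells), 5 SE-corners (essential conditions):

[(1, 8, 0), (2, 7, 0), (4, 4, 0), (6, 3, 1), (8, 1, 0)]


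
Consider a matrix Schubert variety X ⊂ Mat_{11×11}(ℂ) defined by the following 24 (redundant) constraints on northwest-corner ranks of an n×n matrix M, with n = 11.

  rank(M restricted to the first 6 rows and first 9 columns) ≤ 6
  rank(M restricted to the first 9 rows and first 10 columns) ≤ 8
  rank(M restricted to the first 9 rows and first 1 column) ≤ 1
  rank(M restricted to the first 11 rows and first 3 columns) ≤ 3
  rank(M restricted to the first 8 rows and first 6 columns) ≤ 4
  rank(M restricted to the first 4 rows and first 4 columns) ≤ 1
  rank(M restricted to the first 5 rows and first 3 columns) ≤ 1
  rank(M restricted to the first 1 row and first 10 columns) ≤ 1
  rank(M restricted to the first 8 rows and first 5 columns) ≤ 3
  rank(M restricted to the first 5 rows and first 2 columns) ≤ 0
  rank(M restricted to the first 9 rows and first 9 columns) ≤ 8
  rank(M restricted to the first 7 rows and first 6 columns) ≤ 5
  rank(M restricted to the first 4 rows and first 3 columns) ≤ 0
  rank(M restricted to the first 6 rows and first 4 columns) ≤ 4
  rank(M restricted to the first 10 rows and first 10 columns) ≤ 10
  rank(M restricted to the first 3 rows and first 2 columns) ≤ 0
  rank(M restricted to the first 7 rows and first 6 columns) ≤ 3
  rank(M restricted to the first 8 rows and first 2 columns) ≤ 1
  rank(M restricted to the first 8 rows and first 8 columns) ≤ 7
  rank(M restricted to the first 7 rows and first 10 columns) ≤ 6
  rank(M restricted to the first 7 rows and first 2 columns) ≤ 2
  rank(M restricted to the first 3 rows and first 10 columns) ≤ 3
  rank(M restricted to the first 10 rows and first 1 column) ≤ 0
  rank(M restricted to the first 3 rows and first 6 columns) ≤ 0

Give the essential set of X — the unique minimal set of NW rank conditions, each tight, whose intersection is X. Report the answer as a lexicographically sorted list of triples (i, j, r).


Rank table r_w(11×11) implied by the 24 constraints:

  0 0 0 0 0 0 1 1 1 1 1
  0 0 0 0 0 0 1 2 2 2 2
  0 0 0 0 0 0 1 2 3 3 3
  0 0 0 1 1 1 2 3 4 4 4
  0 0 1 2 2 2 3 4 5 5 5
  0 1 2 3 3 3 4 5 6 6 6
  0 1 2 3 3 3 4 5 6 6 7
  0 1 2 3 3 4 5 6 7 7 8
  0 1 2 3 4 5 6 7 8 8 9
  0 1 2 3 4 5 6 7 8 9 10
  1 2 3 4 5 6 7 8 9 10 11

second differences of R give the permutation w = (7, 8, 9, 4, 3, 2, 11, 6, 5, 10, 1).

D(w) has 32 cells with 7 SE-corners; essential set:

[(3, 6, 0), (4, 3, 0), (5, 2, 0), (7, 6, 3), (7, 10, 6), (8, 5, 3), (10, 1, 0)]


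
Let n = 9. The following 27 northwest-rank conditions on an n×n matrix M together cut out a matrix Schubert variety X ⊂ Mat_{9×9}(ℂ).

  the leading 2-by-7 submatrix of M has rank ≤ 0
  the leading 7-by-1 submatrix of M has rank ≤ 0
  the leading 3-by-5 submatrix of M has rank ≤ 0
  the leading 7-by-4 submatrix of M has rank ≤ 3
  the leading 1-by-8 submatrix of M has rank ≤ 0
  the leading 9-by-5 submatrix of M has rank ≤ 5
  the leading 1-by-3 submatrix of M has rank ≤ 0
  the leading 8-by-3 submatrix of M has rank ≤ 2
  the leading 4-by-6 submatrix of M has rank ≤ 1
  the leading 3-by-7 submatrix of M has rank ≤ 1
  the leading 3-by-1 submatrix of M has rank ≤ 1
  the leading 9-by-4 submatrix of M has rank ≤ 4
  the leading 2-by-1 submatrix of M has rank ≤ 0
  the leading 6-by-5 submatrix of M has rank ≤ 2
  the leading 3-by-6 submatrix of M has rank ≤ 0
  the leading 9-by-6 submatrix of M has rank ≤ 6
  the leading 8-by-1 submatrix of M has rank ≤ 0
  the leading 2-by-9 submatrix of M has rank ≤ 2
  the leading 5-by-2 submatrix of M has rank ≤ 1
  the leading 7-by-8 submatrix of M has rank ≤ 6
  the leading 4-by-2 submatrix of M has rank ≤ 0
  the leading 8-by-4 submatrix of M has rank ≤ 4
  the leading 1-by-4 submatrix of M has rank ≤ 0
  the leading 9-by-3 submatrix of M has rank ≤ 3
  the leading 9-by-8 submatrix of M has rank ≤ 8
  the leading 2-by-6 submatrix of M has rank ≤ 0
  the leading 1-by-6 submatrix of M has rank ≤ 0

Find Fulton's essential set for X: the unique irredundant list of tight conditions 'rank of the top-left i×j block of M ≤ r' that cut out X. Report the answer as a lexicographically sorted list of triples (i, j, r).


Propagating the 27 rank bounds to every northwest block:

  i=1: 0  0  0  0  0  0  0  0  1
  i=2: 0  0  0  0  0  0  0  1  2
  i=3: 0  0  0  0  0  0  1  2  3
  i=4: 0  0  1  1  1  1  2  3  4
  i=5: 0  1  2  2  2  2  3  4  5
  i=6: 0  1  2  2  2  3  4  5  6
  i=7: 0  1  2  3  3  4  5  6  7
  i=8: 0  1  2  3  4  5  6  7  8
  i=9: 1  2  3  4  5  6  7  8  9

reading off 1-entries of Δ²R: w = (9, 8, 7, 3, 2, 6, 4, 5, 1).

6 SE-corners of the 29-cell Rothe diagram give Ess(w):

[(1, 8, 0), (2, 7, 0), (3, 6, 0), (4, 2, 0), (6, 5, 2), (8, 1, 0)]


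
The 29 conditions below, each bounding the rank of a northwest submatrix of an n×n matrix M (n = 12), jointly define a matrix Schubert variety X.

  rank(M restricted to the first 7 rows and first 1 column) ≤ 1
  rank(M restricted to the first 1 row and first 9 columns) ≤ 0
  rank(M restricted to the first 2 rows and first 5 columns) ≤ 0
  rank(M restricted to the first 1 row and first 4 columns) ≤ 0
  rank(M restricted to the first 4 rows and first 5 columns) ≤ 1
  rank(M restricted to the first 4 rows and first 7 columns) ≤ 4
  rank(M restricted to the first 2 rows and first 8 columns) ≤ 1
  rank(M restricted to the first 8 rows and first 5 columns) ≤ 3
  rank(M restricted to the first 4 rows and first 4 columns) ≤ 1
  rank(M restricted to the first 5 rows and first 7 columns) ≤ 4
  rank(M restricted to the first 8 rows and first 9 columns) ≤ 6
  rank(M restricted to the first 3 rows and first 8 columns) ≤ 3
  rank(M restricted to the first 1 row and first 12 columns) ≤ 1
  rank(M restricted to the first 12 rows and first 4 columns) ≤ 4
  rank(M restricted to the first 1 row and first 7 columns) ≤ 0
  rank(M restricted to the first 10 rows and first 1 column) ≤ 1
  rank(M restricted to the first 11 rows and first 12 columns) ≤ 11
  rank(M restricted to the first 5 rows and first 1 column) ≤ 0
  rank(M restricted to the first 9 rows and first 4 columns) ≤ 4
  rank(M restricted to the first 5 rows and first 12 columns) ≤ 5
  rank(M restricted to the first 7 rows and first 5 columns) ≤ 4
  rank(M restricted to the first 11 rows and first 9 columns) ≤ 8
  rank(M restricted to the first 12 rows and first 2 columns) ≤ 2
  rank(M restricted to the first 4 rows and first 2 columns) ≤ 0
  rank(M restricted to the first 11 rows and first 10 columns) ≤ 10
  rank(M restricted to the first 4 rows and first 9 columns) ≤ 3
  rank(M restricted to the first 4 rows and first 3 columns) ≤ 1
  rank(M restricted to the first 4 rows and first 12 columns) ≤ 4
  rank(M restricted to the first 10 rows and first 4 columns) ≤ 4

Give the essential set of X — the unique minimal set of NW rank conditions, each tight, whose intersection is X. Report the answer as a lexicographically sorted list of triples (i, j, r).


Rank table r_w(12×12) implied by the 29 constraints:

  0 | 0 | 0 | 0 | 0 | 0 | 0 | 0 | 0 | 1 | 1 | 1
  0 | 0 | 0 | 0 | 0 | 1 | 1 | 1 | 1 | 2 | 2 | 2
  0 | 0 | 1 | 1 | 1 | 2 | 2 | 2 | 2 | 3 | 3 | 3
  0 | 0 | 1 | 1 | 1 | 2 | 3 | 3 | 3 | 4 | 4 | 4
  0 | 1 | 2 | 2 | 2 | 3 | 4 | 4 | 4 | 5 | 5 | 5
  1 | 2 | 3 | 3 | 3 | 4 | 5 | 5 | 5 | 6 | 6 | 6
  1 | 2 | 3 | 3 | 3 | 4 | 5 | 6 | 6 | 7 | 7 | 7
  1 | 2 | 3 | 3 | 3 | 4 | 5 | 6 | 6 | 7 | 8 | 8
  1 | 2 | 3 | 4 | 4 | 5 | 6 | 7 | 7 | 8 | 9 | 9
  1 | 2 | 3 | 4 | 5 | 6 | 7 | 8 | 8 | 9 | 10 | 10
  1 | 2 | 3 | 4 | 5 | 6 | 7 | 8 | 8 | 9 | 10 | 11
  1 | 2 | 3 | 4 | 5 | 6 | 7 | 8 | 9 | 10 | 11 | 12

second differences of R give the permutation w = (10, 6, 3, 7, 2, 1, 8, 11, 4, 5, 12, 9).

D(w) has 27 cells with 8 SE-corners; essential set:

[(1, 9, 0), (2, 5, 0), (4, 2, 0), (4, 5, 1), (5, 1, 0), (8, 5, 3), (8, 9, 6), (11, 9, 8)]


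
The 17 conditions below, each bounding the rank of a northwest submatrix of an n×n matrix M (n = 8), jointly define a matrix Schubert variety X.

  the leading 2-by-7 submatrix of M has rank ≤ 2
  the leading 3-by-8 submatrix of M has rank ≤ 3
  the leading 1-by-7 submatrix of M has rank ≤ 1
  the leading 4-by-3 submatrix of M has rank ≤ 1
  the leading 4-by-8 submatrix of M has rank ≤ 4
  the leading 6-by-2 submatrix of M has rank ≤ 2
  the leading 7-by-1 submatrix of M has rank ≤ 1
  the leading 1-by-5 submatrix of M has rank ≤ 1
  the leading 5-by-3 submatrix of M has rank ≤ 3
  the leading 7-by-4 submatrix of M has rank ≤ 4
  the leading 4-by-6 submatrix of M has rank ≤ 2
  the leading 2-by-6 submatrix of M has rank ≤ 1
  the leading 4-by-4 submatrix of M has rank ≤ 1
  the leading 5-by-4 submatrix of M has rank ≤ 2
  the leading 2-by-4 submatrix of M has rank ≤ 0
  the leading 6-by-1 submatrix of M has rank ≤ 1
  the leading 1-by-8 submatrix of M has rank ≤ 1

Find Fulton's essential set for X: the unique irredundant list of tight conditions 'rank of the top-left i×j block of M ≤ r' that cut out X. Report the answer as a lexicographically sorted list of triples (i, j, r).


Computing R[i][j] = min implied NW-rank bound (n=8, 17 conditions):

  R[1]: 0 0 0 0 1 1 1 1
  R[2]: 0 0 0 0 1 1 2 2
  R[3]: 1 1 1 1 2 2 3 3
  R[4]: 1 1 1 1 2 2 3 4
  R[5]: 1 2 2 2 3 3 4 5
  R[6]: 1 2 3 3 4 4 5 6
  R[7]: 1 2 3 4 5 5 6 7
  R[8]: 1 2 3 4 5 6 7 8

so w = (5, 7, 1, 8, 2, 3, 4, 6).

ℓ(w)=13; the 4 essential cells (i,j,r):

[(2, 4, 0), (2, 6, 1), (4, 4, 1), (4, 6, 2)]


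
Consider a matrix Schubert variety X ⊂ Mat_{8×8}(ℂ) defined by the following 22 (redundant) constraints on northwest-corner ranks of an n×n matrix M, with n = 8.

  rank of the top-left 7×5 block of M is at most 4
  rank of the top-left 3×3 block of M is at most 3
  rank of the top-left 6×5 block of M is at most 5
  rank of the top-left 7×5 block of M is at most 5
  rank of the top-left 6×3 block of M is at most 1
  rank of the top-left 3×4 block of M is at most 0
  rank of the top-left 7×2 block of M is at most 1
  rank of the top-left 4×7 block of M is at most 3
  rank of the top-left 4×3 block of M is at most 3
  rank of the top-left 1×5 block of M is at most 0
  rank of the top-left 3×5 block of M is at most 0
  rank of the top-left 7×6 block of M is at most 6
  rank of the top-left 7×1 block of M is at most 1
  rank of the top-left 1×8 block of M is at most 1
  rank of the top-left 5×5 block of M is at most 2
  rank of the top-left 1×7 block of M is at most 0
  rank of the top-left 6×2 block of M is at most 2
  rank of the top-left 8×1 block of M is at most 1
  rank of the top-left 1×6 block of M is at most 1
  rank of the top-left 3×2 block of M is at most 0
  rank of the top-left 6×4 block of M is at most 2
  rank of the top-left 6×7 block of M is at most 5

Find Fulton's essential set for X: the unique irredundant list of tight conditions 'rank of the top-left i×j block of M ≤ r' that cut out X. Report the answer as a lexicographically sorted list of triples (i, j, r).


Propagating the 22 rank bounds to every northwest block:

  R[1]: 0 0 0 0 0 0 0 1
  R[2]: 0 0 0 0 0 1 1 2
  R[3]: 0 0 0 0 0 1 2 3
  R[4]: 1 1 1 1 1 2 3 4
  R[5]: 1 1 1 2 2 3 4 5
  R[6]: 1 1 1 2 3 4 5 6
  R[7]: 1 1 2 3 4 5 6 7
  R[8]: 1 2 3 4 5 6 7 8

giving w = (8, 6, 7, 1, 4, 5, 3, 2) via Δ²R.

ℓ(w)=22; the 4 essential cells (i,j,r):

[(1, 7, 0), (3, 5, 0), (6, 3, 1), (7, 2, 1)]


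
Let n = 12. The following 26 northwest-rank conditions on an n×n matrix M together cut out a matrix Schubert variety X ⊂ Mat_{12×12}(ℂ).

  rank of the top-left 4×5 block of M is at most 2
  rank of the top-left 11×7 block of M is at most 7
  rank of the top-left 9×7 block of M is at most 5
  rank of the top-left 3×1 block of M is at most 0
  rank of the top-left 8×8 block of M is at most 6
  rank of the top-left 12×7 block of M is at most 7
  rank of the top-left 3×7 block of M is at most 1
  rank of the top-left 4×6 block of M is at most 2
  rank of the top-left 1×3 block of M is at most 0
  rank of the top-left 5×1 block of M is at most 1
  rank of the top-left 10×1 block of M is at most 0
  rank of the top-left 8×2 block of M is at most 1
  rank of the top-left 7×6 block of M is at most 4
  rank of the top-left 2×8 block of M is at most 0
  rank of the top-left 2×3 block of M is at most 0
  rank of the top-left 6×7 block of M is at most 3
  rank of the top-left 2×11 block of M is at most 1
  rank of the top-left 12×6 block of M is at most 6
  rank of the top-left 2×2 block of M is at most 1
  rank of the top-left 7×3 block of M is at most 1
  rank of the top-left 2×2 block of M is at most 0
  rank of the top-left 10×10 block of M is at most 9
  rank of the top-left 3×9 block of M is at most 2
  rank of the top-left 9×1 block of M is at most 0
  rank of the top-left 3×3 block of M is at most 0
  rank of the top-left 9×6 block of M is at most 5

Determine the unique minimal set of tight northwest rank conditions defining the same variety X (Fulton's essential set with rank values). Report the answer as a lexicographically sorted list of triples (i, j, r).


The tightest implied rank at each (i,j), from the 26 conditions:

  0 0 0 0 0 0 0 0 1 1 1 1
  0 0 0 0 0 0 0 0 1 1 1 2
  0 0 0 1 1 1 1 1 2 2 2 3
  0 1 1 2 2 2 2 2 3 3 3 4
  0 1 1 2 3 3 3 3 4 4 4 5
  0 1 1 2 3 3 3 4 5 5 5 6
  0 1 1 2 3 4 4 5 6 6 6 7
  0 1 2 3 4 5 5 6 7 7 7 8
  0 1 2 3 4 5 5 6 7 8 8 9
  0 1 2 3 4 5 6 7 8 9 9 10
  1 2 3 4 5 6 7 8 9 10 10 11
  1 2 3 4 5 6 7 8 9 10 11 12

giving w = (9, 12, 4, 2, 5, 8, 6, 3, 10, 7, 1, 11) via Δ²R.

D(w) has 34 cells with 7 SE-corners; essential set:

[(2, 8, 0), (2, 11, 1), (3, 3, 0), (6, 7, 3), (7, 3, 1), (9, 7, 5), (10, 1, 0)]


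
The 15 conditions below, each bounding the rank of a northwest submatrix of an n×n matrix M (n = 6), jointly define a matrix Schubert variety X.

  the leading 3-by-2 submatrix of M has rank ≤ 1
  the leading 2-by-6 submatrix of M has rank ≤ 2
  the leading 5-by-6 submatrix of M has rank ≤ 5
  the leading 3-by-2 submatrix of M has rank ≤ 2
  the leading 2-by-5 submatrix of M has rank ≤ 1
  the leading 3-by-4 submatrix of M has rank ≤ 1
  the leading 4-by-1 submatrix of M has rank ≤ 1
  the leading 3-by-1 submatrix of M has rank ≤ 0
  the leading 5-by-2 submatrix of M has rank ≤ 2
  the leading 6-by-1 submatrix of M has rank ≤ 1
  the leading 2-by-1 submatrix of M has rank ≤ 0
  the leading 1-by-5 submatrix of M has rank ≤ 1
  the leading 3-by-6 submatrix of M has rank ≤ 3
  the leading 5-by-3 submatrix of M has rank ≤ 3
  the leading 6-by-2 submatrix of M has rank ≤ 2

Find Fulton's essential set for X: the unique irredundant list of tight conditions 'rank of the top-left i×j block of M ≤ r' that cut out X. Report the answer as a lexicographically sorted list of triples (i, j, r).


Recovering R(i,j) via the rank-extension bound from the 15 conditions:

  0, 1, 1, 1, 1, 1
  0, 1, 1, 1, 1, 2
  0, 1, 1, 1, 2, 3
  1, 2, 2, 2, 3, 4
  1, 2, 3, 3, 4, 5
  1, 2, 3, 4, 5, 6

second differences of R give the permutation w = (2, 6, 5, 1, 3, 4).

ℓ(w)=8; the 3 essential cells (i,j,r):

[(2, 5, 1), (3, 1, 0), (3, 4, 1)]


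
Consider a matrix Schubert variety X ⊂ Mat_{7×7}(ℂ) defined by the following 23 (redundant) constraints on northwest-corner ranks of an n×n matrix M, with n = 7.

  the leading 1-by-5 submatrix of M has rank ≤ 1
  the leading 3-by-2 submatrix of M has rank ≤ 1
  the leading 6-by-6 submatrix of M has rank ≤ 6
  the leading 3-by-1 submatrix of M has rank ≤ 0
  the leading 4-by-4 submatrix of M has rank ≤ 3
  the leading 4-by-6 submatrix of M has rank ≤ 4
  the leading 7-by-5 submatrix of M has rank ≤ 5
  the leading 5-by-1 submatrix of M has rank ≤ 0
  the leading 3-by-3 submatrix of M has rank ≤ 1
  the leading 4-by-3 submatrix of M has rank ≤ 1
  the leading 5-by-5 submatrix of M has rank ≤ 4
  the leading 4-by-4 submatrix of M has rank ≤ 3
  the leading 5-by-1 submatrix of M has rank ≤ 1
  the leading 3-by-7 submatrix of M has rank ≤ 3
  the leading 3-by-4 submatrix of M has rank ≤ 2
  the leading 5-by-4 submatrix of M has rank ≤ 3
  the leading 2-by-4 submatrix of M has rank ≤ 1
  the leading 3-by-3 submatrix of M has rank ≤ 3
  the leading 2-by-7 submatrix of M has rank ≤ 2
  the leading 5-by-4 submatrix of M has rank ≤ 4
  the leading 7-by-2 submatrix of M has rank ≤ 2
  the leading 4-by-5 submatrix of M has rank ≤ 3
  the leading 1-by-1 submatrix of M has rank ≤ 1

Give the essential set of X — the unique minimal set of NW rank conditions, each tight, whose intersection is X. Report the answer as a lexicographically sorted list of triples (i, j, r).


Recovering R(i,j) via the rank-extension bound from the 23 conditions:

  0, 1, 1, 1, 1, 1, 1
  0, 1, 1, 1, 2, 2, 2
  0, 1, 1, 2, 3, 3, 3
  0, 1, 1, 2, 3, 4, 4
  0, 1, 2, 3, 4, 5, 5
  1, 2, 3, 4, 5, 6, 6
  1, 2, 3, 4, 5, 6, 7

hence w(1..7) = (2, 5, 4, 6, 3, 1, 7).

|D(w)|=9, |Ess(w)|=3:

[(2, 4, 1), (4, 3, 1), (5, 1, 0)]


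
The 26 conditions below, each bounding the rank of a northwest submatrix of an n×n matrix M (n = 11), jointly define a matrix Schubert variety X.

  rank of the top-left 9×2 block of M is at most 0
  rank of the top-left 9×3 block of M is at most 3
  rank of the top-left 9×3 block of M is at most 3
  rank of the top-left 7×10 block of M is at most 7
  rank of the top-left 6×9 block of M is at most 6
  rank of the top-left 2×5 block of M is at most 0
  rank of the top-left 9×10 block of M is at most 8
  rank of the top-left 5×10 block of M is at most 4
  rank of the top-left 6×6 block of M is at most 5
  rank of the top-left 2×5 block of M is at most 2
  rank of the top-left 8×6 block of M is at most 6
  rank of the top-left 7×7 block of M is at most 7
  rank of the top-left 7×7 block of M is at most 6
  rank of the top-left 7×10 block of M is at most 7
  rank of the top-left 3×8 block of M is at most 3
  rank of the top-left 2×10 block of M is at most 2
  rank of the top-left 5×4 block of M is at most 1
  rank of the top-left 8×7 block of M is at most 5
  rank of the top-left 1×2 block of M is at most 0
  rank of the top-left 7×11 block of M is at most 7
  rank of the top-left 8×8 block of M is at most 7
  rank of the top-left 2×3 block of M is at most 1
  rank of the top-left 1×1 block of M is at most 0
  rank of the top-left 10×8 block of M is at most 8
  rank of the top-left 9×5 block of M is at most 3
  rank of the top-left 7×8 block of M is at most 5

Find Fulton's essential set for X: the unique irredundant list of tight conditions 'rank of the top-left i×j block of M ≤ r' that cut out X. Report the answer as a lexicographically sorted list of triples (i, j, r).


Reconstructing r_w from the 26 given conditions:

  i=1: 0 0 0 0 0 1 1 1 1 1 1
  i=2: 0 0 0 0 0 1 2 2 2 2 2
  i=3: 0 0 1 1 1 2 3 3 3 3 3
  i=4: 0 0 1 1 2 3 4 4 4 4 4
  i=5: 0 0 1 1 2 3 4 4 4 4 5
  i=6: 0 0 1 2 3 4 5 5 5 5 6
  i=7: 0 0 1 2 3 4 5 5 6 6 7
  i=8: 0 0 1 2 3 4 5 6 7 7 8
  i=9: 0 0 1 2 3 4 5 6 7 8 9
  i=10: 1 1 2 3 4 5 6 7 8 9 10
  i=11: 1 2 3 4 5 6 7 8 9 10 11

giving w = (6, 7, 3, 5, 11, 4, 9, 8, 10, 1, 2) via Δ²R.

Rothe diagram D(w) (30 cells), 5 SE-corners (essential conditions):

[(2, 5, 0), (5, 4, 1), (5, 10, 4), (7, 8, 5), (9, 2, 0)]
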